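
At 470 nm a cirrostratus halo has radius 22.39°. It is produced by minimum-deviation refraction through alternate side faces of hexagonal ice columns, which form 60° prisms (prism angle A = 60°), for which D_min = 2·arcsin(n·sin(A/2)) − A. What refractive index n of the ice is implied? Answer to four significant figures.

Rearranging: n = sin((D_min + A)/2) / sin(A/2).
(D_min + A)/2 = (22.39° + 60°)/2 = 41.195°.
n = sin 41.195° / sin 30° = 0.6586 / 0.5000 = 1.3172.

1.317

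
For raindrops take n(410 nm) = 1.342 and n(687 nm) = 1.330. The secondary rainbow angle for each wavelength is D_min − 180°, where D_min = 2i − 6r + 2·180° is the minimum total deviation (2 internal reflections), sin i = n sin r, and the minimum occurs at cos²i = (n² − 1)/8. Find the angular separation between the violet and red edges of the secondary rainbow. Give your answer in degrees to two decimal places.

3.12°

At 410 nm (n = 1.342): cos²i = 0.10012 → i = 71.554°, r = 44.981°, D_min = 233.222°, rainbow angle = 53.222°.
At 687 nm (n = 1.330): cos²i = 0.09611 → i = 71.940°, r = 45.630°, D_min = 230.101°, rainbow angle = 50.101°.
Angular width = |53.222° − 50.101°| = 3.121°.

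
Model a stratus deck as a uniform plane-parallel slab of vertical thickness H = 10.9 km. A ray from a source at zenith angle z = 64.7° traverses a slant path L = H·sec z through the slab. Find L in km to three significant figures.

sec z = 1/cos 64.7° = 2.3400.
L = 10.9 × 2.3400 = 25.506 km.

25.5 km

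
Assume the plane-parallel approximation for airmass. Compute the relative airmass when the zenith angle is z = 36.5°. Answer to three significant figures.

X = sec z = 1/cos 36.5° = 1/0.8039 = 1.2440.

1.24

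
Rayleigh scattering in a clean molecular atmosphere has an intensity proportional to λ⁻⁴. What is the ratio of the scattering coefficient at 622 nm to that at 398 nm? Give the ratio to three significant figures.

Rayleigh scattering ∝ λ⁻⁴, so the ratio of coefficients is the inverse fourth power of the wavelength ratio.
σ(622)/σ(398) = (398/622)⁴ = (0.6399)⁴ = 0.1676.

0.168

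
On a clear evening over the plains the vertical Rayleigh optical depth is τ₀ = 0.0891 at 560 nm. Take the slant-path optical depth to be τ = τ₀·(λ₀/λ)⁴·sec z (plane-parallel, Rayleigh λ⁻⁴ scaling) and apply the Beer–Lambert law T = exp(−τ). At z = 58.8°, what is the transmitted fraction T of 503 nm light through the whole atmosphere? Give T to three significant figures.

0.768

sec 58.8° = 1.9304.
τ = 0.0891 × (560/503)⁴ × 1.9304 = 0.0891 × 1.5363 × 1.9304 = 0.2642.
T = exp(−0.2642) = 0.7678.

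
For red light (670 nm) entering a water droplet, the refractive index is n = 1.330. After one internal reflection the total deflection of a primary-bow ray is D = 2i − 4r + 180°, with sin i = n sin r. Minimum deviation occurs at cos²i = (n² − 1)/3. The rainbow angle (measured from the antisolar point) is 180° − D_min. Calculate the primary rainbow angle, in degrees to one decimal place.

42.5°

cos²i = (1.76890 − 1)/3 = 0.25630; i = arccos(0.50626) = 59.585°.
sin r = sin 59.585°/1.330 = 0.64841; r = 40.422°.
D_min = 2·59.585° − 4·40.422° + 180° = 137.484°.
Rainbow angle = 180° − D_min = 42.516°.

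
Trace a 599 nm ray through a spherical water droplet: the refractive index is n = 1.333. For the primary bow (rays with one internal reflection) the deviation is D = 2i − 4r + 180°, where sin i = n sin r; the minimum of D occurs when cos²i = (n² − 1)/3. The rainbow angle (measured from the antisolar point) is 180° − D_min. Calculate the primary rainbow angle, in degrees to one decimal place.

42.1°

cos²i = (1.77689 − 1)/3 = 0.25896; i = arccos(0.50888) = 59.410°.
sin r = sin 59.410°/1.333 = 0.64579; r = 40.225°.
D_min = 2·59.410° − 4·40.225° + 180° = 137.922°.
Rainbow angle = 180° − D_min = 42.078°.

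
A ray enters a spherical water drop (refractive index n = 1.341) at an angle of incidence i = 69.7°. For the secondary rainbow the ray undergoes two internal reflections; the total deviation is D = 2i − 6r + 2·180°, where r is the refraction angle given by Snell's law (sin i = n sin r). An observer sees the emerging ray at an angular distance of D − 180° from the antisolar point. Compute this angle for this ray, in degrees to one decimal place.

sin r = sin 69.7° / 1.341 = 0.9379/1.341 = 0.6994; r = 44.38°.
D = 2·69.7° − 6·44.38° + 2·180° = 139.40° − 266.27° + 360° = 233.13°.
Angle from antisolar point = D − 180° = 53.13°.

53.1°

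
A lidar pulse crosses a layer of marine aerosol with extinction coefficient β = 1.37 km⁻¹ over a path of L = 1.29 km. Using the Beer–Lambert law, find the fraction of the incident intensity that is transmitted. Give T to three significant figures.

0.171

τ = β·L = 1.37 × 1.29 = 1.7673.
T = exp(−1.7673) = 0.1708.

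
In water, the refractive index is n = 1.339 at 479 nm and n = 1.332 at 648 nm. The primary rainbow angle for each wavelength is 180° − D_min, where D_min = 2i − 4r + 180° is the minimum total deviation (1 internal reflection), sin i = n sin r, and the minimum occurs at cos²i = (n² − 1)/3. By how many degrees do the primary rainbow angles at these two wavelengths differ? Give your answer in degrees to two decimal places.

At 479 nm (n = 1.339): cos²i = 0.26431 → i = 59.062°, r = 39.834°, D_min = 138.786°, rainbow angle = 41.214°.
At 648 nm (n = 1.332): cos²i = 0.25807 → i = 59.469°, r = 40.290°, D_min = 137.776°, rainbow angle = 42.224°.
Angular width = |41.214° − 42.224°| = 1.010°.

1.01°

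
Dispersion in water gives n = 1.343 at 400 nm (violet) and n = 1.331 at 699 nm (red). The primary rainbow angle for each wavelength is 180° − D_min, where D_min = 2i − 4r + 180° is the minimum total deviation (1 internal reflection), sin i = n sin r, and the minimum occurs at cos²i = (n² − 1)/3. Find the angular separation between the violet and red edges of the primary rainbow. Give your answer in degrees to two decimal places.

1.72°

At 400 nm (n = 1.343): cos²i = 0.26788 → i = 58.830°, r = 39.577°, D_min = 139.354°, rainbow angle = 40.646°.
At 699 nm (n = 1.331): cos²i = 0.25719 → i = 59.527°, r = 40.356°, D_min = 137.630°, rainbow angle = 42.370°.
Angular width = |40.646° − 42.370°| = 1.724°.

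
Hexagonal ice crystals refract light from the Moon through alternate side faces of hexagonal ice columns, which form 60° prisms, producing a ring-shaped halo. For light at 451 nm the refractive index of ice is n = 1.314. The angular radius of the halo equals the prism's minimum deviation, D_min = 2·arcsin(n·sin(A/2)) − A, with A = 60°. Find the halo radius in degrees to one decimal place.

22.1°

n·sin(A/2) = 1.314 × sin 30° = 1.314 × 0.5000 = 0.6570.
D_min = 2·arcsin(0.6570) − 60° = 2 × 41.071° − 60° = 22.143°.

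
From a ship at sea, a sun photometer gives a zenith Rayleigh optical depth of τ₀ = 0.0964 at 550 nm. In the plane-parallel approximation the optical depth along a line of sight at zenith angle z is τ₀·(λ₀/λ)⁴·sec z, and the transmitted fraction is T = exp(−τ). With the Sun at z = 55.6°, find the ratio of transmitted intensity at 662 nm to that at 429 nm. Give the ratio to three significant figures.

1.46

Airmass: sec 55.6° = 1.7700.
τ(662 nm) = 0.0964 × (550/662)⁴ × 1.7700 = 0.0964 × 0.4765 × 1.7700 = 0.0813.
τ(429 nm) = 0.0964 × (550/429)⁴ × 1.7700 = 0.0964 × 2.7016 × 1.7700 = 0.4610.
T(662)/T(429) = exp(τ_B − τ_A) = exp(0.3797) = 1.4618.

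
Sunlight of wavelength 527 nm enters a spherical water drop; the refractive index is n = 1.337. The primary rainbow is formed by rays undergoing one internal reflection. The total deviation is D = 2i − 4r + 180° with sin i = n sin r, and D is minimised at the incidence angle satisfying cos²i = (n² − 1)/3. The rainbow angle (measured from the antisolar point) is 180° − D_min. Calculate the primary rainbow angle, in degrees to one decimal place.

41.5°

cos²i = (1.78757 − 1)/3 = 0.26252; i = arccos(0.51237) = 59.178°.
sin r = sin 59.178°/1.337 = 0.64231; r = 39.964°.
D_min = 2·59.178° − 4·39.964° + 180° = 138.500°.
Rainbow angle = 180° − D_min = 41.500°.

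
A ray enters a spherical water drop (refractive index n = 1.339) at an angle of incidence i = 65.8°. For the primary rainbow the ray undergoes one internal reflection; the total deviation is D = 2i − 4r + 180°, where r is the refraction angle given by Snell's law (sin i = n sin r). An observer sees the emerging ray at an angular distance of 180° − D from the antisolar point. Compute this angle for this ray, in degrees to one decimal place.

sin r = sin 65.8° / 1.339 = 0.9121/1.339 = 0.6812; r = 42.94°.
D = 2·65.8° − 4·42.94° + 180° = 131.60° − 171.75° + 180° = 139.85°.
Angle from antisolar point = 180° − D = 40.15°.

40.1°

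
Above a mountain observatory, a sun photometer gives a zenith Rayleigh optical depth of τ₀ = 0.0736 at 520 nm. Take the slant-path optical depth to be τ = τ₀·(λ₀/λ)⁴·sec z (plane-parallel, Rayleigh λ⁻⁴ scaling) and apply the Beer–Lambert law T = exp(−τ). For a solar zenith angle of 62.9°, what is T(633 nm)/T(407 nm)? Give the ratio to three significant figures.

1.43

Airmass: sec 62.9° = 2.1952.
τ(633 nm) = 0.0736 × (520/633)⁴ × 2.1952 = 0.0736 × 0.4554 × 2.1952 = 0.0736.
τ(407 nm) = 0.0736 × (520/407)⁴ × 2.1952 = 0.0736 × 2.6646 × 2.1952 = 0.4305.
T(633)/T(407) = exp(τ_B − τ_A) = exp(0.3569) = 1.4289.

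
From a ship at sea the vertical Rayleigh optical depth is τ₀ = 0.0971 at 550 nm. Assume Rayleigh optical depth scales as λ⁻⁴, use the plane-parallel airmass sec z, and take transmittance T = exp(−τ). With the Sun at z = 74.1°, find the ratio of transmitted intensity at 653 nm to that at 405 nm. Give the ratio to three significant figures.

2.79

Airmass: sec 74.1° = 3.6502.
τ(653 nm) = 0.0971 × (550/653)⁴ × 3.6502 = 0.0971 × 0.5033 × 3.6502 = 0.1784.
τ(405 nm) = 0.0971 × (550/405)⁴ × 3.6502 = 0.0971 × 3.4012 × 3.6502 = 1.2055.
T(653)/T(405) = exp(τ_B − τ_A) = exp(1.0271) = 2.7930.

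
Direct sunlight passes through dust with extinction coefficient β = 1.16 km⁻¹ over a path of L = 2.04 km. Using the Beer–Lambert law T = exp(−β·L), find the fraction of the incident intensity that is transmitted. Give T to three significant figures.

0.0938

τ = β·L = 1.16 × 2.04 = 2.3664.
T = exp(−2.3664) = 0.0938.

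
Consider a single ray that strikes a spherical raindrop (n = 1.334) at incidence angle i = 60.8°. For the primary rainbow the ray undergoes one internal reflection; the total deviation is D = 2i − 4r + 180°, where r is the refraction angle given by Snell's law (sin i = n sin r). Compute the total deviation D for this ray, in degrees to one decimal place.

138.1°

sin r = sin 60.8° / 1.334 = 0.8729/1.334 = 0.6544; r = 40.87°.
D = 2·60.8° − 4·40.87° + 180° = 121.60° − 163.49° + 180° = 138.11°.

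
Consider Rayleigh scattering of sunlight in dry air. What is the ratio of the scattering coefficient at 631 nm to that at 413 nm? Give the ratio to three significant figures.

Rayleigh scattering ∝ λ⁻⁴, so the ratio of coefficients is the inverse fourth power of the wavelength ratio.
σ(631)/σ(413) = (413/631)⁴ = (0.6545)⁴ = 0.1835.

0.184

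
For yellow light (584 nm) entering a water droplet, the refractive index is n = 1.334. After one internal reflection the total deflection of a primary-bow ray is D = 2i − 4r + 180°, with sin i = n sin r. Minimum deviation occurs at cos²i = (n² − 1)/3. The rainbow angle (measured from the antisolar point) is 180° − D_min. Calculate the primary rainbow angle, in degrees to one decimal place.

cos²i = (1.77956 − 1)/3 = 0.25985; i = arccos(0.50976) = 59.352°.
sin r = sin 59.352°/1.334 = 0.64492; r = 40.159°.
D_min = 2·59.352° − 4·40.159° + 180° = 138.067°.
Rainbow angle = 180° − D_min = 41.933°.

41.9°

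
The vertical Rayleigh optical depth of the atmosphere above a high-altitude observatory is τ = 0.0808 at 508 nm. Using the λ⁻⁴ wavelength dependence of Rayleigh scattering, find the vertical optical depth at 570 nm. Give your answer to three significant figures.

0.0510

τ(570 nm) = τ(508 nm) × (508/570)⁴ = 0.0808 × (0.8912)⁴ = 0.0808 × 0.6309 = 0.0510.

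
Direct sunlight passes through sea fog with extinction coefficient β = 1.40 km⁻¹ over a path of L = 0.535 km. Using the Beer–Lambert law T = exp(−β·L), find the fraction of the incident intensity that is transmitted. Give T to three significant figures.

0.473

τ = β·L = 1.40 × 0.535 = 0.7490.
T = exp(−0.7490) = 0.4728.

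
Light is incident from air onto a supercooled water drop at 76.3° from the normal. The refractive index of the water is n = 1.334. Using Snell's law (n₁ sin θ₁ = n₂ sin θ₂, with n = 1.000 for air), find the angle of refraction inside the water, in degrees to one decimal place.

46.7°

Snell: sin θ_r = sin θ_i / n = sin 76.3° / 1.334 = 0.9715 / 1.334 = 0.7283.
θ_r = arcsin(0.7283) = 46.74°.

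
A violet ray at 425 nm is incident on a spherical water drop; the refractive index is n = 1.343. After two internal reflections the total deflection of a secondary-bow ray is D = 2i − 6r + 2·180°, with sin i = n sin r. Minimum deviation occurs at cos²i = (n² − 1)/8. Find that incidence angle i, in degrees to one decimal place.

cos²i = (1.343² − 1)/8 = (1.80365 − 1)/8 = 0.10046.
cos i = 0.31695, so i = 71.522°.

71.5°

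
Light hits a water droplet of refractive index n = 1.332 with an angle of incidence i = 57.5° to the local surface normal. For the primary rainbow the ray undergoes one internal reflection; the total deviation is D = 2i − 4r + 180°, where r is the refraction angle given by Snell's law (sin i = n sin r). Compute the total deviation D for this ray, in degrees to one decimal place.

sin r = sin 57.5° / 1.332 = 0.8434/1.332 = 0.6332; r = 39.28°.
D = 2·57.5° − 4·39.28° + 180° = 115.00° − 157.14° + 180° = 137.86°.

137.9°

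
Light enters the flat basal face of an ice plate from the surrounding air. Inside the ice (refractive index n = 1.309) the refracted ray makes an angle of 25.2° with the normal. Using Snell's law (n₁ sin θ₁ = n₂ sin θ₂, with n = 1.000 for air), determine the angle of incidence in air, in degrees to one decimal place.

33.9°

Snell: sin θ_i = n · sin θ_r = 1.309 × sin 25.2° = 1.309 × 0.4258 = 0.5573.
θ_i = arcsin(0.5573) = 33.87°.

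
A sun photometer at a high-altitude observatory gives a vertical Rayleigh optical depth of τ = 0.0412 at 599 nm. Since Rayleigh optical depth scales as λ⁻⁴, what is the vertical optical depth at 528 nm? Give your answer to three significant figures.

0.0682

τ(528 nm) = τ(599 nm) × (599/528)⁴ = 0.0412 × (1.1345)⁴ = 0.0412 × 1.6564 = 0.0682.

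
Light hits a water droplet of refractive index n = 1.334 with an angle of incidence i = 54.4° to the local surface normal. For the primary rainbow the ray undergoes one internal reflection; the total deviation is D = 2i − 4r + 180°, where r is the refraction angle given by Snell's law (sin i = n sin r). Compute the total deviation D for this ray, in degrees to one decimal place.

sin r = sin 54.4° / 1.334 = 0.8131/1.334 = 0.6095; r = 37.55°.
D = 2·54.4° − 4·37.55° + 180° = 108.80° − 150.22° + 180° = 138.58°.

138.6°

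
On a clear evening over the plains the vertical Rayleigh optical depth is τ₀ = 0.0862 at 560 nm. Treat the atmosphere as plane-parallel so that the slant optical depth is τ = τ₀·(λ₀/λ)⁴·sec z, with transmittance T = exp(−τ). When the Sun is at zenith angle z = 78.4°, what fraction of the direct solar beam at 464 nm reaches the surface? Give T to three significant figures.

sec 78.4° = 4.9732.
τ = 0.0862 × (560/464)⁴ × 4.9732 = 0.0862 × 2.1217 × 4.9732 = 0.9095.
T = exp(−0.9095) = 0.4027.

0.403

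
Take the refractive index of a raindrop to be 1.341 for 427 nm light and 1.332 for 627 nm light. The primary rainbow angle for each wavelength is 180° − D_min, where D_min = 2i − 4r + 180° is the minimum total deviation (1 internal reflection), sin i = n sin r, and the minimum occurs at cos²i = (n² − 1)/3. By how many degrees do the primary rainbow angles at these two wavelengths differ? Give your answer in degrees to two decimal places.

1.29°

At 427 nm (n = 1.341): cos²i = 0.26609 → i = 58.946°, r = 39.705°, D_min = 139.071°, rainbow angle = 40.929°.
At 627 nm (n = 1.332): cos²i = 0.25807 → i = 59.469°, r = 40.290°, D_min = 137.776°, rainbow angle = 42.224°.
Angular width = |40.929° − 42.224°| = 1.295°.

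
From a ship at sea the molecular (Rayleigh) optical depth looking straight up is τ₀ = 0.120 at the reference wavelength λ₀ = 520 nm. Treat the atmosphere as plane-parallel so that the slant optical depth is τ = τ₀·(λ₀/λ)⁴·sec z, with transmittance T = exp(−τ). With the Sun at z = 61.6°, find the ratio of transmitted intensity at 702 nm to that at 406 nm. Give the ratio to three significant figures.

1.83

Airmass: sec 61.6° = 2.1025.
τ(702 nm) = 0.120 × (520/702)⁴ × 2.1025 = 0.120 × 0.3011 × 2.1025 = 0.0760.
τ(406 nm) = 0.120 × (520/406)⁴ × 2.1025 = 0.120 × 2.6910 × 2.1025 = 0.6789.
T(702)/T(406) = exp(τ_B − τ_A) = exp(0.6030) = 1.8275.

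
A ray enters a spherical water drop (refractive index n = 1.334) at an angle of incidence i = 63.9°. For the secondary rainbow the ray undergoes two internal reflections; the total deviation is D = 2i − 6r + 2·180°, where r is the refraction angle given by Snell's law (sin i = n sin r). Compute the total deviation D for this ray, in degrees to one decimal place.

sin r = sin 63.9° / 1.334 = 0.8980/1.334 = 0.6732; r = 42.31°.
D = 2·63.9° − 6·42.31° + 2·180° = 127.80° − 253.88° + 360° = 233.92°.

233.9°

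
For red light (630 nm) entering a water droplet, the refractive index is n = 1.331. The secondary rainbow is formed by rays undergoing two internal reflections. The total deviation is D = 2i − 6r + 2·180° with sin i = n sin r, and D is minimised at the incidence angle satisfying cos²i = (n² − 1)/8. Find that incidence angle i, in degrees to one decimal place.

71.9°

cos²i = (1.331² − 1)/8 = (1.77156 − 1)/8 = 0.09645.
cos i = 0.31056, so i = 71.907°.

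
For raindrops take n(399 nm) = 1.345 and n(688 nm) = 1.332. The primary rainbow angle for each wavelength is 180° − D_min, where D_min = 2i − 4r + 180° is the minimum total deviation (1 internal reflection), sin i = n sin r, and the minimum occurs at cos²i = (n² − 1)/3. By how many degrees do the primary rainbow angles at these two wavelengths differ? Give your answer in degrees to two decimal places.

At 399 nm (n = 1.345): cos²i = 0.26967 → i = 58.715°, r = 39.448°, D_min = 139.635°, rainbow angle = 40.365°.
At 688 nm (n = 1.332): cos²i = 0.25807 → i = 59.469°, r = 40.290°, D_min = 137.776°, rainbow angle = 42.224°.
Angular width = |40.365° − 42.224°| = 1.859°.

1.86°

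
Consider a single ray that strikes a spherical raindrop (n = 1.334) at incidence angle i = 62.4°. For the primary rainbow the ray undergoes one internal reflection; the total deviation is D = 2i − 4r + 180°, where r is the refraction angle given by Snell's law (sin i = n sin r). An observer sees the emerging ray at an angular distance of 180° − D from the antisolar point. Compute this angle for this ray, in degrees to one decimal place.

sin r = sin 62.4° / 1.334 = 0.8862/1.334 = 0.6643; r = 41.63°.
D = 2·62.4° − 4·41.63° + 180° = 124.80° − 166.52° + 180° = 138.28°.
Angle from antisolar point = 180° − D = 41.72°.

41.7°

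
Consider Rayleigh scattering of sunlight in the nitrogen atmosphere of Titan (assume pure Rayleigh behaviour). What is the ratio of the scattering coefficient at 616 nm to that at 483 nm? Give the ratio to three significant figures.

0.378

Rayleigh scattering ∝ λ⁻⁴, so the ratio of coefficients is the inverse fourth power of the wavelength ratio.
σ(616)/σ(483) = (483/616)⁴ = (0.7841)⁴ = 0.378.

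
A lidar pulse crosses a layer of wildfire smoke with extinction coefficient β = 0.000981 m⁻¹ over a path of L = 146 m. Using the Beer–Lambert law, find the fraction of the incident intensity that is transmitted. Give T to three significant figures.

0.867

τ = β·L = 0.000981 × 146 = 0.1432.
T = exp(−0.1432) = 0.8666.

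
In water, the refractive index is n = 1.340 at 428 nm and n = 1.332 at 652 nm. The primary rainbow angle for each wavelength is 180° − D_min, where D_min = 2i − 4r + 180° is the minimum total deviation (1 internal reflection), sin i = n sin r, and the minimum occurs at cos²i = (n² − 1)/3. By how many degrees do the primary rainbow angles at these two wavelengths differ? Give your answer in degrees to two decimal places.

1.15°

At 428 nm (n = 1.340): cos²i = 0.26520 → i = 59.004°, r = 39.770°, D_min = 138.929°, rainbow angle = 41.071°.
At 652 nm (n = 1.332): cos²i = 0.25807 → i = 59.469°, r = 40.290°, D_min = 137.776°, rainbow angle = 42.224°.
Angular width = |41.071° − 42.224°| = 1.153°.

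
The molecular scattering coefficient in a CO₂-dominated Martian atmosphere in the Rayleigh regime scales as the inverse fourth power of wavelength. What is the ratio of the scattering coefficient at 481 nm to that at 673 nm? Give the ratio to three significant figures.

Rayleigh scattering ∝ λ⁻⁴, so the ratio of coefficients is the inverse fourth power of the wavelength ratio.
σ(481)/σ(673) = (673/481)⁴ = (1.3992)⁴ = 3.832.

3.83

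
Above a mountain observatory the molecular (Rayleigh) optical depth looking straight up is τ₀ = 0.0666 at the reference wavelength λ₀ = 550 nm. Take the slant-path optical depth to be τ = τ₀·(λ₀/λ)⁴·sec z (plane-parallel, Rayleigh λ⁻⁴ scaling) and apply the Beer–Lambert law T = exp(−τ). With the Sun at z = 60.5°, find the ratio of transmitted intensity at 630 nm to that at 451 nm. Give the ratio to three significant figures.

1.25

Airmass: sec 60.5° = 2.0308.
τ(630 nm) = 0.0666 × (550/630)⁴ × 2.0308 = 0.0666 × 0.5809 × 2.0308 = 0.0786.
τ(451 nm) = 0.0666 × (550/451)⁴ × 2.0308 = 0.0666 × 2.2118 × 2.0308 = 0.2991.
T(630)/T(451) = exp(τ_B − τ_A) = exp(0.2206) = 1.2468.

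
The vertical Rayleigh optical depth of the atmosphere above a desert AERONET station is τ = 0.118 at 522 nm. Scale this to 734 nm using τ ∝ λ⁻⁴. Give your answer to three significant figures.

τ(734 nm) = τ(522 nm) × (522/734)⁴ = 0.118 × (0.7112)⁴ = 0.118 × 0.2558 = 0.0302.

0.0302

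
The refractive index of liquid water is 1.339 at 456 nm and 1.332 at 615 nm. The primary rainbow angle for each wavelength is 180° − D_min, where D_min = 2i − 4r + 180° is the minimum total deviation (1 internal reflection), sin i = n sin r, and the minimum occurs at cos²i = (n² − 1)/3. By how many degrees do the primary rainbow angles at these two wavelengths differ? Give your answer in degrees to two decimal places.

1.01°

At 456 nm (n = 1.339): cos²i = 0.26431 → i = 59.062°, r = 39.834°, D_min = 138.786°, rainbow angle = 41.214°.
At 615 nm (n = 1.332): cos²i = 0.25807 → i = 59.469°, r = 40.290°, D_min = 137.776°, rainbow angle = 42.224°.
Angular width = |41.214° − 42.224°| = 1.010°.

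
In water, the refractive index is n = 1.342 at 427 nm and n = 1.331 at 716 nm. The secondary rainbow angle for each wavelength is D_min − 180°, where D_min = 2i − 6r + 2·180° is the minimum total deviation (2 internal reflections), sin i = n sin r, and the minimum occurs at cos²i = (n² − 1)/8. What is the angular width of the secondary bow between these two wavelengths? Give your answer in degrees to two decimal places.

2.86°

At 427 nm (n = 1.342): cos²i = 0.10012 → i = 71.554°, r = 44.981°, D_min = 233.222°, rainbow angle = 53.222°.
At 716 nm (n = 1.331): cos²i = 0.09645 → i = 71.907°, r = 45.575°, D_min = 230.365°, rainbow angle = 50.365°.
Angular width = |53.222° − 50.365°| = 2.857°.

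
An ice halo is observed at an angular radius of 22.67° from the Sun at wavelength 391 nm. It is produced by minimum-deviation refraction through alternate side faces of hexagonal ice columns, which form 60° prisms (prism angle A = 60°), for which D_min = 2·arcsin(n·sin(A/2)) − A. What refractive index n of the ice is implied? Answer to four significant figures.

1.321

Rearranging: n = sin((D_min + A)/2) / sin(A/2).
(D_min + A)/2 = (22.67° + 60°)/2 = 41.335°.
n = sin 41.335° / sin 30° = 0.6605 / 0.5000 = 1.3209.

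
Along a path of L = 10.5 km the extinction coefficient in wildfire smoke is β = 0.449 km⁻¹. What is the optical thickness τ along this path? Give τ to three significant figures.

τ = β·L = 0.449 × 10.5 = 4.7145.

4.71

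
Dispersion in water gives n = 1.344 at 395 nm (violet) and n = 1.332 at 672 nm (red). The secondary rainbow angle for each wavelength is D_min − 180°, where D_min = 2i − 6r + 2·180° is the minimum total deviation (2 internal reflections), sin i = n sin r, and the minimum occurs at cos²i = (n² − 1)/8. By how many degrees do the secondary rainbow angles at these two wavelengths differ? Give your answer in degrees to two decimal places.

3.10°

At 395 nm (n = 1.344): cos²i = 0.10079 → i = 71.490°, r = 44.874°, D_min = 233.733°, rainbow angle = 53.733°.
At 672 nm (n = 1.332): cos²i = 0.09678 → i = 71.875°, r = 45.520°, D_min = 230.628°, rainbow angle = 50.628°.
Angular width = |53.733° − 50.628°| = 3.104°.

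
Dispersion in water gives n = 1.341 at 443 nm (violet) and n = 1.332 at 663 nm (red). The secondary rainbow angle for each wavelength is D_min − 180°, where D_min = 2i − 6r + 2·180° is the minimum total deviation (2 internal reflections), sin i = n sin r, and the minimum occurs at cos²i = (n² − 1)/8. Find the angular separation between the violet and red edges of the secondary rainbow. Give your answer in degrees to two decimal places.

2.34°

At 443 nm (n = 1.341): cos²i = 0.09979 → i = 71.586°, r = 45.034°, D_min = 232.966°, rainbow angle = 52.966°.
At 663 nm (n = 1.332): cos²i = 0.09678 → i = 71.875°, r = 45.520°, D_min = 230.628°, rainbow angle = 50.628°.
Angular width = |52.966° − 50.628°| = 2.337°.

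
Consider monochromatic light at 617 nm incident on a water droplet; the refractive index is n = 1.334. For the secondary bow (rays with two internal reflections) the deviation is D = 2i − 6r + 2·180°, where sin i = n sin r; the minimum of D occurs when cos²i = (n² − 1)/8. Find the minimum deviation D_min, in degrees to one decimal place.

cos²i = (1.77956 − 1)/8 = 0.09744; i = arccos(0.31216) = 71.810°.
sin r = sin 71.810°/1.334 = 0.71217; r = 45.411°.
D_min = 2·71.810° − 6·45.411° + 360° = 231.153°.

231.2°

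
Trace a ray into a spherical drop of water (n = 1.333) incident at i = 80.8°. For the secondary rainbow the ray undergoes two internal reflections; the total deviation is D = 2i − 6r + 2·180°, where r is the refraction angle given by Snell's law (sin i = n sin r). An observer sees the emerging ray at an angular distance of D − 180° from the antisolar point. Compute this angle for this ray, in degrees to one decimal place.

54.9°

sin r = sin 80.8° / 1.333 = 0.9871/1.333 = 0.7405; r = 47.78°.
D = 2·80.8° − 6·47.78° + 2·180° = 161.60° − 286.66° + 360° = 234.94°.
Angle from antisolar point = D − 180° = 54.94°.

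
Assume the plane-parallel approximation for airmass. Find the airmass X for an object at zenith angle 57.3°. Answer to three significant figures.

1.85

X = sec z = 1/cos 57.3° = 1/0.5402 = 1.8510.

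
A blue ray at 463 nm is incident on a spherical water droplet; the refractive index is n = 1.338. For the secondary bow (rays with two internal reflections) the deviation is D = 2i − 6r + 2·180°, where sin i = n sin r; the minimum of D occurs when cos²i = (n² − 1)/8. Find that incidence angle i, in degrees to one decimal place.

cos²i = (1.338² − 1)/8 = (1.79024 − 1)/8 = 0.09878.
cos i = 0.31429, so i = 71.682°.

71.7°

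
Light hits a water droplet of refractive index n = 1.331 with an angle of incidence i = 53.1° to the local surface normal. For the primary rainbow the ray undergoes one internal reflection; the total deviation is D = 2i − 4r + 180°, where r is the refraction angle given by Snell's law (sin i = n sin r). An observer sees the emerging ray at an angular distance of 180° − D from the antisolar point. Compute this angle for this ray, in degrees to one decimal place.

sin r = sin 53.1° / 1.331 = 0.7997/1.331 = 0.6008; r = 36.93°.
D = 2·53.1° − 4·36.93° + 180° = 106.20° − 147.71° + 180° = 138.49°.
Angle from antisolar point = 180° − D = 41.51°.

41.5°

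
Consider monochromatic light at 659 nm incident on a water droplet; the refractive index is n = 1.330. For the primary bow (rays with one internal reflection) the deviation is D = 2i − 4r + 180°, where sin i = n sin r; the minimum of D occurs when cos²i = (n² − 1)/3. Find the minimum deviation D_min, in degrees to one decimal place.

137.5°

cos²i = (1.76890 − 1)/3 = 0.25630; i = arccos(0.50626) = 59.585°.
sin r = sin 59.585°/1.330 = 0.64841; r = 40.422°.
D_min = 2·59.585° − 4·40.422° + 180° = 137.484°.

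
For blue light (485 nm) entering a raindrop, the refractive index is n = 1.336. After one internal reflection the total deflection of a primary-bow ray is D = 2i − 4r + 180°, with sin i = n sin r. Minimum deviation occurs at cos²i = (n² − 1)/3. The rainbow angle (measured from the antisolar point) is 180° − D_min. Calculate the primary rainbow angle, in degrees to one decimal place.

cos²i = (1.78490 − 1)/3 = 0.26163; i = arccos(0.51150) = 59.236°.
sin r = sin 59.236°/1.336 = 0.64318; r = 40.029°.
D_min = 2·59.236° − 4·40.029° + 180° = 138.356°.
Rainbow angle = 180° − D_min = 41.644°.

41.6°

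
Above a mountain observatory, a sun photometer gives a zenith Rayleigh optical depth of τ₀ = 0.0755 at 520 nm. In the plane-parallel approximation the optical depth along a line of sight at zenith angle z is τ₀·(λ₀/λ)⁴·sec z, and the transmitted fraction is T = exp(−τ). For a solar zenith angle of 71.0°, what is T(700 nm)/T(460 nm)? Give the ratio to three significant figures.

Airmass: sec 71.0° = 3.0716.
τ(700 nm) = 0.0755 × (520/700)⁴ × 3.0716 = 0.0755 × 0.3045 × 3.0716 = 0.0706.
τ(460 nm) = 0.0755 × (520/460)⁴ × 3.0716 = 0.0755 × 1.6330 × 3.0716 = 0.3787.
T(700)/T(460) = exp(τ_B − τ_A) = exp(0.3081) = 1.3608.

1.36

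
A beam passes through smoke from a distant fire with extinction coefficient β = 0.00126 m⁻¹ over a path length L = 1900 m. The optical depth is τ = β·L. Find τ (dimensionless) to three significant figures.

τ = β·L = 0.00126 × 1900 = 2.3940.

2.39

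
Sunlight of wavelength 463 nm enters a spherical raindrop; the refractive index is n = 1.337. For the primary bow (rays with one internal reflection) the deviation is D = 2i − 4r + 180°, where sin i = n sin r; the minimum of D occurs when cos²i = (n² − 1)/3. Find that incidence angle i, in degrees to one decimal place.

59.2°

cos²i = (1.337² − 1)/3 = (1.78757 − 1)/3 = 0.26252.
cos i = 0.51237, so i = 59.178°.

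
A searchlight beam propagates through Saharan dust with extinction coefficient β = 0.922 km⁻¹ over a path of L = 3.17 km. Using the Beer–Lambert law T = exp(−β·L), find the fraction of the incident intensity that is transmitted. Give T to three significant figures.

0.0538

τ = β·L = 0.922 × 3.17 = 2.9227.
T = exp(−2.9227) = 0.0538.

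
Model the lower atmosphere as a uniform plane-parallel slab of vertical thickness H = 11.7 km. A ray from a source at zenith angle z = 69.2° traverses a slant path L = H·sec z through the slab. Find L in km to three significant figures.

sec z = 1/cos 69.2° = 2.8161.
L = 11.7 × 2.8161 = 32.948 km.

32.9 km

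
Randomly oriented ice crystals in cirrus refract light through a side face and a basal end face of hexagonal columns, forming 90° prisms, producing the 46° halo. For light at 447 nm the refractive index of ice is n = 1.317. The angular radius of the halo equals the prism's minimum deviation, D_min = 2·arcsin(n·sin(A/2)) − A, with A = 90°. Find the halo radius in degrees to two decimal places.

47.26°

n·sin(A/2) = 1.317 × sin 45° = 1.317 × 0.7071 = 0.9313.
D_min = 2·arcsin(0.9313) − 90° = 2 × 68.632° − 90° = 47.264°.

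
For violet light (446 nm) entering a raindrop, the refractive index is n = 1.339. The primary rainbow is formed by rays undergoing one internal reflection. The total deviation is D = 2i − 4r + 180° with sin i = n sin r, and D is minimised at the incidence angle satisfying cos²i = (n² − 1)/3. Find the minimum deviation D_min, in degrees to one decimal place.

138.8°

cos²i = (1.79292 − 1)/3 = 0.26431; i = arccos(0.51411) = 59.062°.
sin r = sin 59.062°/1.339 = 0.64057; r = 39.834°.
D_min = 2·59.062° − 4·39.834° + 180° = 138.786°.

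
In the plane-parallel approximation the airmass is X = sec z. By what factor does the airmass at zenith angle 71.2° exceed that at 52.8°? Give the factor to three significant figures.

1.88

X(71.2°)/X(52.8°) = sec 71.2° / sec 52.8° = cos 52.8° / cos 71.2° = 0.6046/0.3223 = 1.8761.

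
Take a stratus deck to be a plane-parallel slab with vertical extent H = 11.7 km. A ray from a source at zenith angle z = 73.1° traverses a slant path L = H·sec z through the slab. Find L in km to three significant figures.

40.2 km

sec z = 1/cos 73.1° = 3.4399.
L = 11.7 × 3.4399 = 40.247 km.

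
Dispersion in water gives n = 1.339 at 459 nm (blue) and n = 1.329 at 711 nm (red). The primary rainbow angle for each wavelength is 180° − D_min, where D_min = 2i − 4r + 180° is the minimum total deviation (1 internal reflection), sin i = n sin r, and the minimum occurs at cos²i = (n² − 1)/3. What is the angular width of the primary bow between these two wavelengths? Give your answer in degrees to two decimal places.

1.45°

At 459 nm (n = 1.339): cos²i = 0.26431 → i = 59.062°, r = 39.834°, D_min = 138.786°, rainbow angle = 41.214°.
At 711 nm (n = 1.329): cos²i = 0.25541 → i = 59.643°, r = 40.487°, D_min = 137.337°, rainbow angle = 42.663°.
Angular width = |41.214° − 42.663°| = 1.450°.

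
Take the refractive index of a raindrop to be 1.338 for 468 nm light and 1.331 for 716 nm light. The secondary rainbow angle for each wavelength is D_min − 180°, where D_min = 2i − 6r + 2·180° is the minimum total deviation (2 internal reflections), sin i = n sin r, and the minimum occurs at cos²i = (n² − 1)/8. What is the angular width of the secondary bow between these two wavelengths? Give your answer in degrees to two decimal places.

1.83°

At 468 nm (n = 1.338): cos²i = 0.09878 → i = 71.682°, r = 45.195°, D_min = 232.193°, rainbow angle = 52.193°.
At 716 nm (n = 1.331): cos²i = 0.09645 → i = 71.907°, r = 45.575°, D_min = 230.365°, rainbow angle = 50.365°.
Angular width = |52.193° − 50.365°| = 1.828°.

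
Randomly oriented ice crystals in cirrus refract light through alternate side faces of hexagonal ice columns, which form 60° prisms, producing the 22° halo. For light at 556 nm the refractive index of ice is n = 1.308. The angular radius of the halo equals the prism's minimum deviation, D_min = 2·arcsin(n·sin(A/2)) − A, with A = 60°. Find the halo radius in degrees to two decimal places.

21.69°

n·sin(A/2) = 1.308 × sin 30° = 1.308 × 0.5000 = 0.6540.
D_min = 2·arcsin(0.6540) − 60° = 2 × 40.844° − 60° = 21.688°.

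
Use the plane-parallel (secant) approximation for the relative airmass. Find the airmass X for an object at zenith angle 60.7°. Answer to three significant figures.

X = sec z = 1/cos 60.7° = 1/0.4894 = 2.0434.

2.04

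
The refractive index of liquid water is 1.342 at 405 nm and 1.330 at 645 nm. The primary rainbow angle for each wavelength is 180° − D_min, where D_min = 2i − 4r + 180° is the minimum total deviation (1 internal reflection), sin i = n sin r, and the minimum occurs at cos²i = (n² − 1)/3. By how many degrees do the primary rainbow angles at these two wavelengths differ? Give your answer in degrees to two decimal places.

At 405 nm (n = 1.342): cos²i = 0.26699 → i = 58.888°, r = 39.641°, D_min = 139.213°, rainbow angle = 40.787°.
At 645 nm (n = 1.330): cos²i = 0.25630 → i = 59.585°, r = 40.422°, D_min = 137.484°, rainbow angle = 42.516°.
Angular width = |40.787° − 42.516°| = 1.729°.

1.73°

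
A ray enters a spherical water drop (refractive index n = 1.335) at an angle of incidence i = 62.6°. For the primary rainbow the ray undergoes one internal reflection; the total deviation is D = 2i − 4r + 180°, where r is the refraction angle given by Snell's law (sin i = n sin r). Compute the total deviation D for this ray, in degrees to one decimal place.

138.5°

sin r = sin 62.6° / 1.335 = 0.8878/1.335 = 0.6650; r = 41.68°.
D = 2·62.6° − 4·41.68° + 180° = 125.20° − 166.74° + 180° = 138.46°.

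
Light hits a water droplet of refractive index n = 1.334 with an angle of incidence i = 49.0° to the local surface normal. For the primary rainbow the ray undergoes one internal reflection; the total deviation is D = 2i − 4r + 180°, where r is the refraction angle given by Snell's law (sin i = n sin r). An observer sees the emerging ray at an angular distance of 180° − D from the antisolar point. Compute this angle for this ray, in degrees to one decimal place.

39.8°

sin r = sin 49.0° / 1.334 = 0.7547/1.334 = 0.5657; r = 34.45°.
D = 2·49.0° − 4·34.45° + 180° = 98.00° − 137.82° + 180° = 140.18°.
Angle from antisolar point = 180° − D = 39.82°.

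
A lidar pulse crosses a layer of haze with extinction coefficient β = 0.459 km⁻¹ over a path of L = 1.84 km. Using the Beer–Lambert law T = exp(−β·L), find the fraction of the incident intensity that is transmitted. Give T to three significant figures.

0.430

τ = β·L = 0.459 × 1.84 = 0.8446.
T = exp(−0.8446) = 0.4297.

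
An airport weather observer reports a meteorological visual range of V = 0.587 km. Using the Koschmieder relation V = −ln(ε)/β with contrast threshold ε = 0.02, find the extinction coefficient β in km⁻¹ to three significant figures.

6.66 km⁻¹

β = −ln(0.02) / V = 3.912 / 0.587 = 6.6644 km⁻¹.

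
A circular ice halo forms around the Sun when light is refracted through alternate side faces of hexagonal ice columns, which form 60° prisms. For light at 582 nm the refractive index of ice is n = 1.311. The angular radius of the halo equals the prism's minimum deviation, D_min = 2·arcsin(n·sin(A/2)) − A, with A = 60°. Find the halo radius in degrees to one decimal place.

n·sin(A/2) = 1.311 × sin 30° = 1.311 × 0.5000 = 0.6555.
D_min = 2·arcsin(0.6555) − 60° = 2 × 40.958° − 60° = 21.915°.

21.9°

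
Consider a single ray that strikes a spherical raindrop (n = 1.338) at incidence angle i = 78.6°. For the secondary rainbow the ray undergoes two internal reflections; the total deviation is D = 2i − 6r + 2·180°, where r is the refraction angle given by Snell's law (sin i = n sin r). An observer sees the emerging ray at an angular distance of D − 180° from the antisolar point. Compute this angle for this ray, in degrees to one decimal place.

sin r = sin 78.6° / 1.338 = 0.9803/1.338 = 0.7326; r = 47.11°.
D = 2·78.6° − 6·47.11° + 2·180° = 157.20° − 282.65° + 360° = 234.55°.
Angle from antisolar point = D − 180° = 54.55°.

54.6°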